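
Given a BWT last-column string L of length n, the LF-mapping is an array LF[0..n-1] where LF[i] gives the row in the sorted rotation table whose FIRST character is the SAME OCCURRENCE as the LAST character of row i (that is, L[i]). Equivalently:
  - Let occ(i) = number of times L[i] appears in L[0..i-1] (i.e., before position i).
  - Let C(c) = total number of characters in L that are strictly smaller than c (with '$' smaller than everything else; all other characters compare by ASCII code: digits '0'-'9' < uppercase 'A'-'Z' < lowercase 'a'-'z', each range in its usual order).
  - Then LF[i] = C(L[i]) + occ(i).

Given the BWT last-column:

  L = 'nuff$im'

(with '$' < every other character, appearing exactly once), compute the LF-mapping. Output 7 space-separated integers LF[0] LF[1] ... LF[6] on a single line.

Answer: 5 6 1 2 0 3 4

Derivation:
Char counts: '$':1, 'f':2, 'i':1, 'm':1, 'n':1, 'u':1
C (first-col start): C('$')=0, C('f')=1, C('i')=3, C('m')=4, C('n')=5, C('u')=6
L[0]='n': occ=0, LF[0]=C('n')+0=5+0=5
L[1]='u': occ=0, LF[1]=C('u')+0=6+0=6
L[2]='f': occ=0, LF[2]=C('f')+0=1+0=1
L[3]='f': occ=1, LF[3]=C('f')+1=1+1=2
L[4]='$': occ=0, LF[4]=C('$')+0=0+0=0
L[5]='i': occ=0, LF[5]=C('i')+0=3+0=3
L[6]='m': occ=0, LF[6]=C('m')+0=4+0=4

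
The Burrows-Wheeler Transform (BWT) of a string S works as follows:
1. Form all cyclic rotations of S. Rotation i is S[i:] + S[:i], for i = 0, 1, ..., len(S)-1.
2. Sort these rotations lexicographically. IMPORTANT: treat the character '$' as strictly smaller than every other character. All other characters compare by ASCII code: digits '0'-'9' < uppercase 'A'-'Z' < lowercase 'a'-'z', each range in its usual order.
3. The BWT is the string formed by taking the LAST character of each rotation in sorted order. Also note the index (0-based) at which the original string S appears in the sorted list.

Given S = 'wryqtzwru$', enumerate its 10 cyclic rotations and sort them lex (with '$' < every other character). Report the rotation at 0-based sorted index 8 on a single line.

Answer: yqtzwru$wr

Derivation:
All 10 rotations (rotation i = S[i:]+S[:i]):
  rot[0] = wryqtzwru$
  rot[1] = ryqtzwru$w
  rot[2] = yqtzwru$wr
  rot[3] = qtzwru$wry
  rot[4] = tzwru$wryq
  rot[5] = zwru$wryqt
  rot[6] = wru$wryqtz
  rot[7] = ru$wryqtzw
  rot[8] = u$wryqtzwr
  rot[9] = $wryqtzwru
Sorted (with $ < everything):
  sorted[0] = $wryqtzwru
  sorted[1] = qtzwru$wry
  sorted[2] = ru$wryqtzw
  sorted[3] = ryqtzwru$w
  sorted[4] = tzwru$wryq
  sorted[5] = u$wryqtzwr
  sorted[6] = wru$wryqtz
  sorted[7] = wryqtzwru$
  sorted[8] = yqtzwru$wr
  sorted[9] = zwru$wryqt
sorted[8] = yqtzwru$wr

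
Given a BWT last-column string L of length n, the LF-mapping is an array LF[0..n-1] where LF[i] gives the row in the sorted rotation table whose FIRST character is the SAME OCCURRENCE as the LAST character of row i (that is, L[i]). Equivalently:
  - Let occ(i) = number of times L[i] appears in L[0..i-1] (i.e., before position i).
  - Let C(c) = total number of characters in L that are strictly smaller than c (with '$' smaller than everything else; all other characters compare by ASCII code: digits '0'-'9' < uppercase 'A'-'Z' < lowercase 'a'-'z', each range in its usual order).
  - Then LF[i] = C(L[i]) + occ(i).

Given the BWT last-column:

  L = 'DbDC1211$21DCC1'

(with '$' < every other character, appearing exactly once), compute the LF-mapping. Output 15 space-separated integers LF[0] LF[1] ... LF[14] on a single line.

Char counts: '$':1, '1':5, '2':2, 'C':3, 'D':3, 'b':1
C (first-col start): C('$')=0, C('1')=1, C('2')=6, C('C')=8, C('D')=11, C('b')=14
L[0]='D': occ=0, LF[0]=C('D')+0=11+0=11
L[1]='b': occ=0, LF[1]=C('b')+0=14+0=14
L[2]='D': occ=1, LF[2]=C('D')+1=11+1=12
L[3]='C': occ=0, LF[3]=C('C')+0=8+0=8
L[4]='1': occ=0, LF[4]=C('1')+0=1+0=1
L[5]='2': occ=0, LF[5]=C('2')+0=6+0=6
L[6]='1': occ=1, LF[6]=C('1')+1=1+1=2
L[7]='1': occ=2, LF[7]=C('1')+2=1+2=3
L[8]='$': occ=0, LF[8]=C('$')+0=0+0=0
L[9]='2': occ=1, LF[9]=C('2')+1=6+1=7
L[10]='1': occ=3, LF[10]=C('1')+3=1+3=4
L[11]='D': occ=2, LF[11]=C('D')+2=11+2=13
L[12]='C': occ=1, LF[12]=C('C')+1=8+1=9
L[13]='C': occ=2, LF[13]=C('C')+2=8+2=10
L[14]='1': occ=4, LF[14]=C('1')+4=1+4=5

Answer: 11 14 12 8 1 6 2 3 0 7 4 13 9 10 5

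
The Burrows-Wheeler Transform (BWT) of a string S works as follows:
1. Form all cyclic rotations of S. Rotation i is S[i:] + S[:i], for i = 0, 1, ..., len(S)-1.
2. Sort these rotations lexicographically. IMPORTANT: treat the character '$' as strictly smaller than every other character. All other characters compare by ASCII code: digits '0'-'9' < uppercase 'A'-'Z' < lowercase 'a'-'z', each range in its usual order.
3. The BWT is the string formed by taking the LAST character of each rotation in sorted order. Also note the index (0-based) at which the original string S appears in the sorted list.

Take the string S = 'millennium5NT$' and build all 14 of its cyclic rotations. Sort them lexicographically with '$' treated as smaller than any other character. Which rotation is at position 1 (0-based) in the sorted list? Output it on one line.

Answer: 5NT$millennium

Derivation:
All 14 rotations (rotation i = S[i:]+S[:i]):
  rot[0] = millennium5NT$
  rot[1] = illennium5NT$m
  rot[2] = llennium5NT$mi
  rot[3] = lennium5NT$mil
  rot[4] = ennium5NT$mill
  rot[5] = nnium5NT$mille
  rot[6] = nium5NT$millen
  rot[7] = ium5NT$millenn
  rot[8] = um5NT$millenni
  rot[9] = m5NT$millenniu
  rot[10] = 5NT$millennium
  rot[11] = NT$millennium5
  rot[12] = T$millennium5N
  rot[13] = $millennium5NT
Sorted (with $ < everything):
  sorted[0] = $millennium5NT
  sorted[1] = 5NT$millennium
  sorted[2] = NT$millennium5
  sorted[3] = T$millennium5N
  sorted[4] = ennium5NT$mill
  sorted[5] = illennium5NT$m
  sorted[6] = ium5NT$millenn
  sorted[7] = lennium5NT$mil
  sorted[8] = llennium5NT$mi
  sorted[9] = m5NT$millenniu
  sorted[10] = millennium5NT$
  sorted[11] = nium5NT$millen
  sorted[12] = nnium5NT$mille
  sorted[13] = um5NT$millenni
sorted[1] = 5NT$millennium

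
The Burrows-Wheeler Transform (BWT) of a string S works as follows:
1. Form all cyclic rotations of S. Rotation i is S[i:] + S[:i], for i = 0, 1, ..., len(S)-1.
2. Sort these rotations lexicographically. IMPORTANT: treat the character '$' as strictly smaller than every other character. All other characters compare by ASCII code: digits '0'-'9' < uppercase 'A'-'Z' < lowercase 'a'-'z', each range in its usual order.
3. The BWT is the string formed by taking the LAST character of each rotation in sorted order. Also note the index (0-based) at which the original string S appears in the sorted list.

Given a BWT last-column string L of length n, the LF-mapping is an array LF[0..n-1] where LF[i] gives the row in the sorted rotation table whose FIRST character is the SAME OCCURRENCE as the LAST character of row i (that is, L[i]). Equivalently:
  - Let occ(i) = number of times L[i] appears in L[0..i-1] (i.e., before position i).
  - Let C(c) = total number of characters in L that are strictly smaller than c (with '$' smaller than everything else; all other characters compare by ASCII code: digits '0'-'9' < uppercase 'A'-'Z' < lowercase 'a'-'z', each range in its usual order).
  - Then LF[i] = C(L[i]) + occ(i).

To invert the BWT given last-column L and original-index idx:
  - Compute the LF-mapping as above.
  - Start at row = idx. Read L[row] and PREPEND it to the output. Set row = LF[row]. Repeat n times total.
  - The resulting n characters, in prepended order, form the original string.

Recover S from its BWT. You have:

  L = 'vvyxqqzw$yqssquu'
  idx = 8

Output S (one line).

Answer: uzsxqvqqyqswuyv$

Derivation:
LF mapping: 9 10 13 12 1 2 15 11 0 14 3 5 6 4 7 8
Walk LF starting at row 8, prepending L[row]:
  step 1: row=8, L[8]='$', prepend. Next row=LF[8]=0
  step 2: row=0, L[0]='v', prepend. Next row=LF[0]=9
  step 3: row=9, L[9]='y', prepend. Next row=LF[9]=14
  step 4: row=14, L[14]='u', prepend. Next row=LF[14]=7
  step 5: row=7, L[7]='w', prepend. Next row=LF[7]=11
  step 6: row=11, L[11]='s', prepend. Next row=LF[11]=5
  step 7: row=5, L[5]='q', prepend. Next row=LF[5]=2
  step 8: row=2, L[2]='y', prepend. Next row=LF[2]=13
  step 9: row=13, L[13]='q', prepend. Next row=LF[13]=4
  step 10: row=4, L[4]='q', prepend. Next row=LF[4]=1
  step 11: row=1, L[1]='v', prepend. Next row=LF[1]=10
  step 12: row=10, L[10]='q', prepend. Next row=LF[10]=3
  step 13: row=3, L[3]='x', prepend. Next row=LF[3]=12
  step 14: row=12, L[12]='s', prepend. Next row=LF[12]=6
  step 15: row=6, L[6]='z', prepend. Next row=LF[6]=15
  step 16: row=15, L[15]='u', prepend. Next row=LF[15]=8
Reversed output: uzsxqvqqyqswuyv$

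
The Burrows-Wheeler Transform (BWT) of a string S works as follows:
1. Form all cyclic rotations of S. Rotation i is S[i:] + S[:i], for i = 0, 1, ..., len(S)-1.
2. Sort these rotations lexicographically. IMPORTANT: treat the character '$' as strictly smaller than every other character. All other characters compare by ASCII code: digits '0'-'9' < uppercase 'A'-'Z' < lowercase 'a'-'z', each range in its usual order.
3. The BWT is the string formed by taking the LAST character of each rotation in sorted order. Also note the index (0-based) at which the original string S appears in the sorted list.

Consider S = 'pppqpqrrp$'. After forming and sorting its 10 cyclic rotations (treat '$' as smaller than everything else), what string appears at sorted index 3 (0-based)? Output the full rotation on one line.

Answer: ppqpqrrp$p

Derivation:
All 10 rotations (rotation i = S[i:]+S[:i]):
  rot[0] = pppqpqrrp$
  rot[1] = ppqpqrrp$p
  rot[2] = pqpqrrp$pp
  rot[3] = qpqrrp$ppp
  rot[4] = pqrrp$pppq
  rot[5] = qrrp$pppqp
  rot[6] = rrp$pppqpq
  rot[7] = rp$pppqpqr
  rot[8] = p$pppqpqrr
  rot[9] = $pppqpqrrp
Sorted (with $ < everything):
  sorted[0] = $pppqpqrrp
  sorted[1] = p$pppqpqrr
  sorted[2] = pppqpqrrp$
  sorted[3] = ppqpqrrp$p
  sorted[4] = pqpqrrp$pp
  sorted[5] = pqrrp$pppq
  sorted[6] = qpqrrp$ppp
  sorted[7] = qrrp$pppqp
  sorted[8] = rp$pppqpqr
  sorted[9] = rrp$pppqpq
sorted[3] = ppqpqrrp$p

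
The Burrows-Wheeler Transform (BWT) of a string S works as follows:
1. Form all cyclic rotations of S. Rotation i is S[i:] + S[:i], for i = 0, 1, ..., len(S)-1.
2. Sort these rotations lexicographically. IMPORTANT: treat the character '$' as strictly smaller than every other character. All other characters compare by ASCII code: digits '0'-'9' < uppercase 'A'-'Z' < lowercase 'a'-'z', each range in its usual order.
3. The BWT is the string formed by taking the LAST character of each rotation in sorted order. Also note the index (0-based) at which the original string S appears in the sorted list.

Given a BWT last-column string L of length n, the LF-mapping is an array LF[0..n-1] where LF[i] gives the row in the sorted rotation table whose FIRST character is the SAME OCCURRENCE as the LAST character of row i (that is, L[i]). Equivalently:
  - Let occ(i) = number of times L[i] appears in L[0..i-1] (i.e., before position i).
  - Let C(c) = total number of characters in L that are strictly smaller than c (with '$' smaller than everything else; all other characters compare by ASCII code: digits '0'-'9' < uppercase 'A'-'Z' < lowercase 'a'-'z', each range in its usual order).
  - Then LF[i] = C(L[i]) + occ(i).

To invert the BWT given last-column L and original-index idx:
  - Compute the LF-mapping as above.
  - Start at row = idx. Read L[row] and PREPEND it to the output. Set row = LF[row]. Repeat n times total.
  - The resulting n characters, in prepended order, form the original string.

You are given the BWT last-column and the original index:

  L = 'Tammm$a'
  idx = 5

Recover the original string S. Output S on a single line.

Answer: mammaT$

Derivation:
LF mapping: 1 2 4 5 6 0 3
Walk LF starting at row 5, prepending L[row]:
  step 1: row=5, L[5]='$', prepend. Next row=LF[5]=0
  step 2: row=0, L[0]='T', prepend. Next row=LF[0]=1
  step 3: row=1, L[1]='a', prepend. Next row=LF[1]=2
  step 4: row=2, L[2]='m', prepend. Next row=LF[2]=4
  step 5: row=4, L[4]='m', prepend. Next row=LF[4]=6
  step 6: row=6, L[6]='a', prepend. Next row=LF[6]=3
  step 7: row=3, L[3]='m', prepend. Next row=LF[3]=5
Reversed output: mammaT$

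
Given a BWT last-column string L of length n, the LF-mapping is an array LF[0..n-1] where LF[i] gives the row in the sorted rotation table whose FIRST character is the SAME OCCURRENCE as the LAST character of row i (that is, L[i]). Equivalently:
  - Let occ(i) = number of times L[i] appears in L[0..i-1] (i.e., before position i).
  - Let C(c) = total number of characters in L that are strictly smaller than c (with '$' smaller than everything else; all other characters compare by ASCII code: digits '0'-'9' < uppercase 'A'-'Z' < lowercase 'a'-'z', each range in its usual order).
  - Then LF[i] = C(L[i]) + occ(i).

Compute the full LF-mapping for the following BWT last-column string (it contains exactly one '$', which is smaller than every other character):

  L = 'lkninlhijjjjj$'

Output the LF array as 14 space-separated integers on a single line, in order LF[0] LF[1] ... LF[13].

Answer: 10 9 12 2 13 11 1 3 4 5 6 7 8 0

Derivation:
Char counts: '$':1, 'h':1, 'i':2, 'j':5, 'k':1, 'l':2, 'n':2
C (first-col start): C('$')=0, C('h')=1, C('i')=2, C('j')=4, C('k')=9, C('l')=10, C('n')=12
L[0]='l': occ=0, LF[0]=C('l')+0=10+0=10
L[1]='k': occ=0, LF[1]=C('k')+0=9+0=9
L[2]='n': occ=0, LF[2]=C('n')+0=12+0=12
L[3]='i': occ=0, LF[3]=C('i')+0=2+0=2
L[4]='n': occ=1, LF[4]=C('n')+1=12+1=13
L[5]='l': occ=1, LF[5]=C('l')+1=10+1=11
L[6]='h': occ=0, LF[6]=C('h')+0=1+0=1
L[7]='i': occ=1, LF[7]=C('i')+1=2+1=3
L[8]='j': occ=0, LF[8]=C('j')+0=4+0=4
L[9]='j': occ=1, LF[9]=C('j')+1=4+1=5
L[10]='j': occ=2, LF[10]=C('j')+2=4+2=6
L[11]='j': occ=3, LF[11]=C('j')+3=4+3=7
L[12]='j': occ=4, LF[12]=C('j')+4=4+4=8
L[13]='$': occ=0, LF[13]=C('$')+0=0+0=0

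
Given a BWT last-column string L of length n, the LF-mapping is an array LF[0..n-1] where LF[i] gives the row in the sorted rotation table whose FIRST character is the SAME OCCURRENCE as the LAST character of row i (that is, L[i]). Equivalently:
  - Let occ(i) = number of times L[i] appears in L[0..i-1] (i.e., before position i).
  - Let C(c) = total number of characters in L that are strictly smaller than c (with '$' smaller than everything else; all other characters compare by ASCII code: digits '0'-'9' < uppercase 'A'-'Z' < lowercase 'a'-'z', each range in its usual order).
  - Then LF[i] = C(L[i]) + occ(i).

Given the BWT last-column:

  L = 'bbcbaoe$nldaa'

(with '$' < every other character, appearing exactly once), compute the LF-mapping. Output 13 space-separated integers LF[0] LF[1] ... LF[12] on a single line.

Char counts: '$':1, 'a':3, 'b':3, 'c':1, 'd':1, 'e':1, 'l':1, 'n':1, 'o':1
C (first-col start): C('$')=0, C('a')=1, C('b')=4, C('c')=7, C('d')=8, C('e')=9, C('l')=10, C('n')=11, C('o')=12
L[0]='b': occ=0, LF[0]=C('b')+0=4+0=4
L[1]='b': occ=1, LF[1]=C('b')+1=4+1=5
L[2]='c': occ=0, LF[2]=C('c')+0=7+0=7
L[3]='b': occ=2, LF[3]=C('b')+2=4+2=6
L[4]='a': occ=0, LF[4]=C('a')+0=1+0=1
L[5]='o': occ=0, LF[5]=C('o')+0=12+0=12
L[6]='e': occ=0, LF[6]=C('e')+0=9+0=9
L[7]='$': occ=0, LF[7]=C('$')+0=0+0=0
L[8]='n': occ=0, LF[8]=C('n')+0=11+0=11
L[9]='l': occ=0, LF[9]=C('l')+0=10+0=10
L[10]='d': occ=0, LF[10]=C('d')+0=8+0=8
L[11]='a': occ=1, LF[11]=C('a')+1=1+1=2
L[12]='a': occ=2, LF[12]=C('a')+2=1+2=3

Answer: 4 5 7 6 1 12 9 0 11 10 8 2 3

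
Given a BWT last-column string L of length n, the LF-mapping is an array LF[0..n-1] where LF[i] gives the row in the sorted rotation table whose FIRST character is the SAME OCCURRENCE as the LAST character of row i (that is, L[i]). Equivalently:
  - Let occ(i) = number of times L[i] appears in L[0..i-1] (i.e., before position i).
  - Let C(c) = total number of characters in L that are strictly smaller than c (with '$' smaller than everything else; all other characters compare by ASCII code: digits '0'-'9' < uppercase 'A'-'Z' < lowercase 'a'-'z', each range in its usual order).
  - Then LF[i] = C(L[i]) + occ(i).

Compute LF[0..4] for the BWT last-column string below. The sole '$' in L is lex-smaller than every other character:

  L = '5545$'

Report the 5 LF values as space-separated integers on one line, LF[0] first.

Char counts: '$':1, '4':1, '5':3
C (first-col start): C('$')=0, C('4')=1, C('5')=2
L[0]='5': occ=0, LF[0]=C('5')+0=2+0=2
L[1]='5': occ=1, LF[1]=C('5')+1=2+1=3
L[2]='4': occ=0, LF[2]=C('4')+0=1+0=1
L[3]='5': occ=2, LF[3]=C('5')+2=2+2=4
L[4]='$': occ=0, LF[4]=C('$')+0=0+0=0

Answer: 2 3 1 4 0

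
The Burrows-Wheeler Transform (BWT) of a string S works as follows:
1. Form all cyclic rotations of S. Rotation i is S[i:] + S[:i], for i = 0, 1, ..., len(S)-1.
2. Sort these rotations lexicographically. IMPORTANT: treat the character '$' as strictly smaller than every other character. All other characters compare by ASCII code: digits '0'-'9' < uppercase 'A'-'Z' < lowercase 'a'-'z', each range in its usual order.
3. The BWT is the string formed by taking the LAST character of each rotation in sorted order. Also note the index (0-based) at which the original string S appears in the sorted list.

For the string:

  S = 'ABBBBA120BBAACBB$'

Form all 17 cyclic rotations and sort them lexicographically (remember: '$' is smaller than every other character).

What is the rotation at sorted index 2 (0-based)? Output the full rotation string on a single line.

All 17 rotations (rotation i = S[i:]+S[:i]):
  rot[0] = ABBBBA120BBAACBB$
  rot[1] = BBBBA120BBAACBB$A
  rot[2] = BBBA120BBAACBB$AB
  rot[3] = BBA120BBAACBB$ABB
  rot[4] = BA120BBAACBB$ABBB
  rot[5] = A120BBAACBB$ABBBB
  rot[6] = 120BBAACBB$ABBBBA
  rot[7] = 20BBAACBB$ABBBBA1
  rot[8] = 0BBAACBB$ABBBBA12
  rot[9] = BBAACBB$ABBBBA120
  rot[10] = BAACBB$ABBBBA120B
  rot[11] = AACBB$ABBBBA120BB
  rot[12] = ACBB$ABBBBA120BBA
  rot[13] = CBB$ABBBBA120BBAA
  rot[14] = BB$ABBBBA120BBAAC
  rot[15] = B$ABBBBA120BBAACB
  rot[16] = $ABBBBA120BBAACBB
Sorted (with $ < everything):
  sorted[0] = $ABBBBA120BBAACBB
  sorted[1] = 0BBAACBB$ABBBBA12
  sorted[2] = 120BBAACBB$ABBBBA
  sorted[3] = 20BBAACBB$ABBBBA1
  sorted[4] = A120BBAACBB$ABBBB
  sorted[5] = AACBB$ABBBBA120BB
  sorted[6] = ABBBBA120BBAACBB$
  sorted[7] = ACBB$ABBBBA120BBA
  sorted[8] = B$ABBBBA120BBAACB
  sorted[9] = BA120BBAACBB$ABBB
  sorted[10] = BAACBB$ABBBBA120B
  sorted[11] = BB$ABBBBA120BBAAC
  sorted[12] = BBA120BBAACBB$ABB
  sorted[13] = BBAACBB$ABBBBA120
  sorted[14] = BBBA120BBAACBB$AB
  sorted[15] = BBBBA120BBAACBB$A
  sorted[16] = CBB$ABBBBA120BBAA
sorted[2] = 120BBAACBB$ABBBBA

Answer: 120BBAACBB$ABBBBA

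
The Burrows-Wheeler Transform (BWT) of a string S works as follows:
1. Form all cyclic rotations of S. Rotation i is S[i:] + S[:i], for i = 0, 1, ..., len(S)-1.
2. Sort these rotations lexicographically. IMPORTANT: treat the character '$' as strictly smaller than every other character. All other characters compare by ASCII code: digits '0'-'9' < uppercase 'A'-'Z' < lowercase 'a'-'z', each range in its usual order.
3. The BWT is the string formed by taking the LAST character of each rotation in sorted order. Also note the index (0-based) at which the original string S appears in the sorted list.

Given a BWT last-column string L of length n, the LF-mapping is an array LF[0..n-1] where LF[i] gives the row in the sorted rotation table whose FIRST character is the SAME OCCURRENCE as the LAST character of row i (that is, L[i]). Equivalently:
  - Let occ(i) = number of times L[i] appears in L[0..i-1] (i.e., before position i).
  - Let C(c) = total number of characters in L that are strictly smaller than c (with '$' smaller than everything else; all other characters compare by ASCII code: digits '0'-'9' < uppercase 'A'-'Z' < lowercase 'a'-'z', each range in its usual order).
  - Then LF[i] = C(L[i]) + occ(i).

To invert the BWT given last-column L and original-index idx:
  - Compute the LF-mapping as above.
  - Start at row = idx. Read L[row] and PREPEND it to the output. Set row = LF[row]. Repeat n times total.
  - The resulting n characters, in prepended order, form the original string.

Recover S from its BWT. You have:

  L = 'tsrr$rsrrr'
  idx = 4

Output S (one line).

Answer: rsrrrrsrt$

Derivation:
LF mapping: 9 7 1 2 0 3 8 4 5 6
Walk LF starting at row 4, prepending L[row]:
  step 1: row=4, L[4]='$', prepend. Next row=LF[4]=0
  step 2: row=0, L[0]='t', prepend. Next row=LF[0]=9
  step 3: row=9, L[9]='r', prepend. Next row=LF[9]=6
  step 4: row=6, L[6]='s', prepend. Next row=LF[6]=8
  step 5: row=8, L[8]='r', prepend. Next row=LF[8]=5
  step 6: row=5, L[5]='r', prepend. Next row=LF[5]=3
  step 7: row=3, L[3]='r', prepend. Next row=LF[3]=2
  step 8: row=2, L[2]='r', prepend. Next row=LF[2]=1
  step 9: row=1, L[1]='s', prepend. Next row=LF[1]=7
  step 10: row=7, L[7]='r', prepend. Next row=LF[7]=4
Reversed output: rsrrrrsrt$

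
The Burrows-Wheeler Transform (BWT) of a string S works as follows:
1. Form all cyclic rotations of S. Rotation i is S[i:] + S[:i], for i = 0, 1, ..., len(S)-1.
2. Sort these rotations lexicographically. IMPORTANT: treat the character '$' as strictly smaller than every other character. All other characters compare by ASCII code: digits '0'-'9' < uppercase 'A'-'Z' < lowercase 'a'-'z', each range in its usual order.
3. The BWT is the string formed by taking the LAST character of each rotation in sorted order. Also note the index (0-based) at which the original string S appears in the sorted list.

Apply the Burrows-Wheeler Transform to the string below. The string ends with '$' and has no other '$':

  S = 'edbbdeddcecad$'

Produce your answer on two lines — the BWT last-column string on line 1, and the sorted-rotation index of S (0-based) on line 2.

All 14 rotations (rotation i = S[i:]+S[:i]):
  rot[0] = edbbdeddcecad$
  rot[1] = dbbdeddcecad$e
  rot[2] = bbdeddcecad$ed
  rot[3] = bdeddcecad$edb
  rot[4] = deddcecad$edbb
  rot[5] = eddcecad$edbbd
  rot[6] = ddcecad$edbbde
  rot[7] = dcecad$edbbded
  rot[8] = cecad$edbbdedd
  rot[9] = ecad$edbbdeddc
  rot[10] = cad$edbbdeddce
  rot[11] = ad$edbbdeddcec
  rot[12] = d$edbbdeddceca
  rot[13] = $edbbdeddcecad
Sorted (with $ < everything):
  sorted[0] = $edbbdeddcecad  (last char: 'd')
  sorted[1] = ad$edbbdeddcec  (last char: 'c')
  sorted[2] = bbdeddcecad$ed  (last char: 'd')
  sorted[3] = bdeddcecad$edb  (last char: 'b')
  sorted[4] = cad$edbbdeddce  (last char: 'e')
  sorted[5] = cecad$edbbdedd  (last char: 'd')
  sorted[6] = d$edbbdeddceca  (last char: 'a')
  sorted[7] = dbbdeddcecad$e  (last char: 'e')
  sorted[8] = dcecad$edbbded  (last char: 'd')
  sorted[9] = ddcecad$edbbde  (last char: 'e')
  sorted[10] = deddcecad$edbb  (last char: 'b')
  sorted[11] = ecad$edbbdeddc  (last char: 'c')
  sorted[12] = edbbdeddcecad$  (last char: '$')
  sorted[13] = eddcecad$edbbd  (last char: 'd')
Last column: dcdbedaedebc$d
Original string S is at sorted index 12

Answer: dcdbedaedebc$d
12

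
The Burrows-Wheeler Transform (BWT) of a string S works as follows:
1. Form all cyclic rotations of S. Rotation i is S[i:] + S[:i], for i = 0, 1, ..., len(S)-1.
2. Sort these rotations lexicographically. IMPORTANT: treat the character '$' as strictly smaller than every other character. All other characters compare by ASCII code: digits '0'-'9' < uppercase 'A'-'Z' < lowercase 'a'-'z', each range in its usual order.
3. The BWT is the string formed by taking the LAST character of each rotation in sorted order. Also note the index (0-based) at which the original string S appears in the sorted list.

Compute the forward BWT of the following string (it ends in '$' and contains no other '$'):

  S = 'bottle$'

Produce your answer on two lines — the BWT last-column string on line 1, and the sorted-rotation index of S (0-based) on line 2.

All 7 rotations (rotation i = S[i:]+S[:i]):
  rot[0] = bottle$
  rot[1] = ottle$b
  rot[2] = ttle$bo
  rot[3] = tle$bot
  rot[4] = le$bott
  rot[5] = e$bottl
  rot[6] = $bottle
Sorted (with $ < everything):
  sorted[0] = $bottle  (last char: 'e')
  sorted[1] = bottle$  (last char: '$')
  sorted[2] = e$bottl  (last char: 'l')
  sorted[3] = le$bott  (last char: 't')
  sorted[4] = ottle$b  (last char: 'b')
  sorted[5] = tle$bot  (last char: 't')
  sorted[6] = ttle$bo  (last char: 'o')
Last column: e$ltbto
Original string S is at sorted index 1

Answer: e$ltbto
1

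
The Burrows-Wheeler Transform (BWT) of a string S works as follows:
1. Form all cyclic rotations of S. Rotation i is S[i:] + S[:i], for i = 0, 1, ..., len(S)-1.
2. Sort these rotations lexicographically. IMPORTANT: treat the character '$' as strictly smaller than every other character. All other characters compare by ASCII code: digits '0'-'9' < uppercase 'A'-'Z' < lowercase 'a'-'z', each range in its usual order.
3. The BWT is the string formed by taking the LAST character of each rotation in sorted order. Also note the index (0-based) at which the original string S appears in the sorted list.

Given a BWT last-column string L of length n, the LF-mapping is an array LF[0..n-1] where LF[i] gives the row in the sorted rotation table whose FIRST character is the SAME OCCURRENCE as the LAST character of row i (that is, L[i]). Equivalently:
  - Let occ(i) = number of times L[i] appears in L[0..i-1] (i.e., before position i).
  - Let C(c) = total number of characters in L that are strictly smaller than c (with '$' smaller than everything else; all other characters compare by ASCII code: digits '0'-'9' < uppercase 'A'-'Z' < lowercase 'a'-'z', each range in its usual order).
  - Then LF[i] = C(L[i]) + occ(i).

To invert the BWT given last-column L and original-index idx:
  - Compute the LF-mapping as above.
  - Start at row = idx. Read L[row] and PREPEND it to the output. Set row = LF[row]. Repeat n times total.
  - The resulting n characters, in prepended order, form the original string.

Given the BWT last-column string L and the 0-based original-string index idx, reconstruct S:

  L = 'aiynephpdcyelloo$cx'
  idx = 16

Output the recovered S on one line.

LF mapping: 1 8 17 11 5 14 7 15 4 2 18 6 9 10 12 13 0 3 16
Walk LF starting at row 16, prepending L[row]:
  step 1: row=16, L[16]='$', prepend. Next row=LF[16]=0
  step 2: row=0, L[0]='a', prepend. Next row=LF[0]=1
  step 3: row=1, L[1]='i', prepend. Next row=LF[1]=8
  step 4: row=8, L[8]='d', prepend. Next row=LF[8]=4
  step 5: row=4, L[4]='e', prepend. Next row=LF[4]=5
  step 6: row=5, L[5]='p', prepend. Next row=LF[5]=14
  step 7: row=14, L[14]='o', prepend. Next row=LF[14]=12
  step 8: row=12, L[12]='l', prepend. Next row=LF[12]=9
  step 9: row=9, L[9]='c', prepend. Next row=LF[9]=2
  step 10: row=2, L[2]='y', prepend. Next row=LF[2]=17
  step 11: row=17, L[17]='c', prepend. Next row=LF[17]=3
  step 12: row=3, L[3]='n', prepend. Next row=LF[3]=11
  step 13: row=11, L[11]='e', prepend. Next row=LF[11]=6
  step 14: row=6, L[6]='h', prepend. Next row=LF[6]=7
  step 15: row=7, L[7]='p', prepend. Next row=LF[7]=15
  step 16: row=15, L[15]='o', prepend. Next row=LF[15]=13
  step 17: row=13, L[13]='l', prepend. Next row=LF[13]=10
  step 18: row=10, L[10]='y', prepend. Next row=LF[10]=18
  step 19: row=18, L[18]='x', prepend. Next row=LF[18]=16
Reversed output: xylophencyclopedia$

Answer: xylophencyclopedia$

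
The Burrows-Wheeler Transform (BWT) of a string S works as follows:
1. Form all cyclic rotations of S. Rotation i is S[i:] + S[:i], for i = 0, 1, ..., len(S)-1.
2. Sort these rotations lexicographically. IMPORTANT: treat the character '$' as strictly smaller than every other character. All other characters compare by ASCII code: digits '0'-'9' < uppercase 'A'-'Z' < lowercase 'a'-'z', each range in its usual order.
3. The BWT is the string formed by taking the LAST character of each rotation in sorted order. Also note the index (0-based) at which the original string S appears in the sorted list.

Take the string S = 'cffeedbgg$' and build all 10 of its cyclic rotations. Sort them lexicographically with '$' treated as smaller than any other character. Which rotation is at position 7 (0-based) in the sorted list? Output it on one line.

All 10 rotations (rotation i = S[i:]+S[:i]):
  rot[0] = cffeedbgg$
  rot[1] = ffeedbgg$c
  rot[2] = feedbgg$cf
  rot[3] = eedbgg$cff
  rot[4] = edbgg$cffe
  rot[5] = dbgg$cffee
  rot[6] = bgg$cffeed
  rot[7] = gg$cffeedb
  rot[8] = g$cffeedbg
  rot[9] = $cffeedbgg
Sorted (with $ < everything):
  sorted[0] = $cffeedbgg
  sorted[1] = bgg$cffeed
  sorted[2] = cffeedbgg$
  sorted[3] = dbgg$cffee
  sorted[4] = edbgg$cffe
  sorted[5] = eedbgg$cff
  sorted[6] = feedbgg$cf
  sorted[7] = ffeedbgg$c
  sorted[8] = g$cffeedbg
  sorted[9] = gg$cffeedb
sorted[7] = ffeedbgg$c

Answer: ffeedbgg$c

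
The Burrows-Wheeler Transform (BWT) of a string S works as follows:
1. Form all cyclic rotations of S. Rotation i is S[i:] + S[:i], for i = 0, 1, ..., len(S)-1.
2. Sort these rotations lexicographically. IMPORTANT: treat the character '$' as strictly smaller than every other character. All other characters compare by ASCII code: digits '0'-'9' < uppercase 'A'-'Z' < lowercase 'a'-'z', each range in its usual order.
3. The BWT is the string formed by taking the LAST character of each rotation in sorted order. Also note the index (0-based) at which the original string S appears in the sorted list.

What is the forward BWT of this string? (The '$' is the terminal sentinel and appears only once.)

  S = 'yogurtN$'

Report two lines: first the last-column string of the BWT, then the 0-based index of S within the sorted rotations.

Answer: Ntoyurg$
7

Derivation:
All 8 rotations (rotation i = S[i:]+S[:i]):
  rot[0] = yogurtN$
  rot[1] = ogurtN$y
  rot[2] = gurtN$yo
  rot[3] = urtN$yog
  rot[4] = rtN$yogu
  rot[5] = tN$yogur
  rot[6] = N$yogurt
  rot[7] = $yogurtN
Sorted (with $ < everything):
  sorted[0] = $yogurtN  (last char: 'N')
  sorted[1] = N$yogurt  (last char: 't')
  sorted[2] = gurtN$yo  (last char: 'o')
  sorted[3] = ogurtN$y  (last char: 'y')
  sorted[4] = rtN$yogu  (last char: 'u')
  sorted[5] = tN$yogur  (last char: 'r')
  sorted[6] = urtN$yog  (last char: 'g')
  sorted[7] = yogurtN$  (last char: '$')
Last column: Ntoyurg$
Original string S is at sorted index 7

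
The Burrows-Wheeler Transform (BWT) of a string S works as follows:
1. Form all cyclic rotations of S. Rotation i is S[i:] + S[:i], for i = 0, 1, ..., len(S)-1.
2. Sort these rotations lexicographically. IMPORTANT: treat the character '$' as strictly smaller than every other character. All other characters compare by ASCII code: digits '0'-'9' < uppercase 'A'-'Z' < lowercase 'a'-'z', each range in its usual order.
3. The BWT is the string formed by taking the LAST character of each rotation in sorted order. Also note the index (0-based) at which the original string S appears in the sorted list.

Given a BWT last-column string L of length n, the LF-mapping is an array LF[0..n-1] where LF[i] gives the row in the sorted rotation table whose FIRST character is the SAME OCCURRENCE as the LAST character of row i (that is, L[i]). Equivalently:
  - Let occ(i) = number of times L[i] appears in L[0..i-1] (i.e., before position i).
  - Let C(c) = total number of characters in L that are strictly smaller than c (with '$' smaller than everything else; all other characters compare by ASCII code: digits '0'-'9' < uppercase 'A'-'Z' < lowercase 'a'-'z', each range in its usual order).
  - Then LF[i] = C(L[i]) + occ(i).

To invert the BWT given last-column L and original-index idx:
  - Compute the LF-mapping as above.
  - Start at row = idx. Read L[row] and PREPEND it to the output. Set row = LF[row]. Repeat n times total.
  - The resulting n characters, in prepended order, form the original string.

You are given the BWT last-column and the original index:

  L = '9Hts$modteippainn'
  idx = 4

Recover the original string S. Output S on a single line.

LF mapping: 1 2 15 14 0 8 11 4 16 5 6 12 13 3 7 9 10
Walk LF starting at row 4, prepending L[row]:
  step 1: row=4, L[4]='$', prepend. Next row=LF[4]=0
  step 2: row=0, L[0]='9', prepend. Next row=LF[0]=1
  step 3: row=1, L[1]='H', prepend. Next row=LF[1]=2
  step 4: row=2, L[2]='t', prepend. Next row=LF[2]=15
  step 5: row=15, L[15]='n', prepend. Next row=LF[15]=9
  step 6: row=9, L[9]='e', prepend. Next row=LF[9]=5
  step 7: row=5, L[5]='m', prepend. Next row=LF[5]=8
  step 8: row=8, L[8]='t', prepend. Next row=LF[8]=16
  step 9: row=16, L[16]='n', prepend. Next row=LF[16]=10
  step 10: row=10, L[10]='i', prepend. Next row=LF[10]=6
  step 11: row=6, L[6]='o', prepend. Next row=LF[6]=11
  step 12: row=11, L[11]='p', prepend. Next row=LF[11]=12
  step 13: row=12, L[12]='p', prepend. Next row=LF[12]=13
  step 14: row=13, L[13]='a', prepend. Next row=LF[13]=3
  step 15: row=3, L[3]='s', prepend. Next row=LF[3]=14
  step 16: row=14, L[14]='i', prepend. Next row=LF[14]=7
  step 17: row=7, L[7]='d', prepend. Next row=LF[7]=4
Reversed output: disappointmentH9$

Answer: disappointmentH9$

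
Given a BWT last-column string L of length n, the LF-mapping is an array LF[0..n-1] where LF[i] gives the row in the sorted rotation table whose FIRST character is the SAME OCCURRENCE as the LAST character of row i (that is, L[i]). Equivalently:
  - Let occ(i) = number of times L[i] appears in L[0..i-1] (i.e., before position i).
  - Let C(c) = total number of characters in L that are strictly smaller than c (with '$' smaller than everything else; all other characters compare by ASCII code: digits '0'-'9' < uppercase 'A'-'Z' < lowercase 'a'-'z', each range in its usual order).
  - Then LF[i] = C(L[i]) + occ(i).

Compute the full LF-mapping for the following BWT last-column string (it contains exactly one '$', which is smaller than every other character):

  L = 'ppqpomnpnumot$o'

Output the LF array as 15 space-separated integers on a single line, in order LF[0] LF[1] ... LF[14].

Answer: 8 9 12 10 5 1 3 11 4 14 2 6 13 0 7

Derivation:
Char counts: '$':1, 'm':2, 'n':2, 'o':3, 'p':4, 'q':1, 't':1, 'u':1
C (first-col start): C('$')=0, C('m')=1, C('n')=3, C('o')=5, C('p')=8, C('q')=12, C('t')=13, C('u')=14
L[0]='p': occ=0, LF[0]=C('p')+0=8+0=8
L[1]='p': occ=1, LF[1]=C('p')+1=8+1=9
L[2]='q': occ=0, LF[2]=C('q')+0=12+0=12
L[3]='p': occ=2, LF[3]=C('p')+2=8+2=10
L[4]='o': occ=0, LF[4]=C('o')+0=5+0=5
L[5]='m': occ=0, LF[5]=C('m')+0=1+0=1
L[6]='n': occ=0, LF[6]=C('n')+0=3+0=3
L[7]='p': occ=3, LF[7]=C('p')+3=8+3=11
L[8]='n': occ=1, LF[8]=C('n')+1=3+1=4
L[9]='u': occ=0, LF[9]=C('u')+0=14+0=14
L[10]='m': occ=1, LF[10]=C('m')+1=1+1=2
L[11]='o': occ=1, LF[11]=C('o')+1=5+1=6
L[12]='t': occ=0, LF[12]=C('t')+0=13+0=13
L[13]='$': occ=0, LF[13]=C('$')+0=0+0=0
L[14]='o': occ=2, LF[14]=C('o')+2=5+2=7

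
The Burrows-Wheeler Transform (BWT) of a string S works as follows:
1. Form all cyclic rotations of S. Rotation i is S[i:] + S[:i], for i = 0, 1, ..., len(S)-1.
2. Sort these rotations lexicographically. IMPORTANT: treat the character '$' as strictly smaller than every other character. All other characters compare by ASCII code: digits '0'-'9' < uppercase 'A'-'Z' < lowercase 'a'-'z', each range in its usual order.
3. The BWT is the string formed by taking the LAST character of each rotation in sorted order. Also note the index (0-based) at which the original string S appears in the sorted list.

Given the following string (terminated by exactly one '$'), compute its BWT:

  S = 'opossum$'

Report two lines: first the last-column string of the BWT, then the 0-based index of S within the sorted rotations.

Answer: mu$pooss
2

Derivation:
All 8 rotations (rotation i = S[i:]+S[:i]):
  rot[0] = opossum$
  rot[1] = possum$o
  rot[2] = ossum$op
  rot[3] = ssum$opo
  rot[4] = sum$opos
  rot[5] = um$oposs
  rot[6] = m$opossu
  rot[7] = $opossum
Sorted (with $ < everything):
  sorted[0] = $opossum  (last char: 'm')
  sorted[1] = m$opossu  (last char: 'u')
  sorted[2] = opossum$  (last char: '$')
  sorted[3] = ossum$op  (last char: 'p')
  sorted[4] = possum$o  (last char: 'o')
  sorted[5] = ssum$opo  (last char: 'o')
  sorted[6] = sum$opos  (last char: 's')
  sorted[7] = um$oposs  (last char: 's')
Last column: mu$pooss
Original string S is at sorted index 2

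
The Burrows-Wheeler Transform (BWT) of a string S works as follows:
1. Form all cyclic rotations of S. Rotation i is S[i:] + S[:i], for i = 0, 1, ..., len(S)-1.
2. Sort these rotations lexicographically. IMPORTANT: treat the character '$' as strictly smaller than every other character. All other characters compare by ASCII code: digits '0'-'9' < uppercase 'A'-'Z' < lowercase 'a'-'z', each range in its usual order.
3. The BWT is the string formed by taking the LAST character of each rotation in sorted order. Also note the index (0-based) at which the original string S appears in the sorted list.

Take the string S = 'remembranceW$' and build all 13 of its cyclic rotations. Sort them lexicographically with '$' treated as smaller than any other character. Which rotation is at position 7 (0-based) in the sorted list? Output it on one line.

Answer: emembranceW$r

Derivation:
All 13 rotations (rotation i = S[i:]+S[:i]):
  rot[0] = remembranceW$
  rot[1] = emembranceW$r
  rot[2] = membranceW$re
  rot[3] = embranceW$rem
  rot[4] = mbranceW$reme
  rot[5] = branceW$remem
  rot[6] = ranceW$rememb
  rot[7] = anceW$remembr
  rot[8] = nceW$remembra
  rot[9] = ceW$remembran
  rot[10] = eW$remembranc
  rot[11] = W$remembrance
  rot[12] = $remembranceW
Sorted (with $ < everything):
  sorted[0] = $remembranceW
  sorted[1] = W$remembrance
  sorted[2] = anceW$remembr
  sorted[3] = branceW$remem
  sorted[4] = ceW$remembran
  sorted[5] = eW$remembranc
  sorted[6] = embranceW$rem
  sorted[7] = emembranceW$r
  sorted[8] = mbranceW$reme
  sorted[9] = membranceW$re
  sorted[10] = nceW$remembra
  sorted[11] = ranceW$rememb
  sorted[12] = remembranceW$
sorted[7] = emembranceW$r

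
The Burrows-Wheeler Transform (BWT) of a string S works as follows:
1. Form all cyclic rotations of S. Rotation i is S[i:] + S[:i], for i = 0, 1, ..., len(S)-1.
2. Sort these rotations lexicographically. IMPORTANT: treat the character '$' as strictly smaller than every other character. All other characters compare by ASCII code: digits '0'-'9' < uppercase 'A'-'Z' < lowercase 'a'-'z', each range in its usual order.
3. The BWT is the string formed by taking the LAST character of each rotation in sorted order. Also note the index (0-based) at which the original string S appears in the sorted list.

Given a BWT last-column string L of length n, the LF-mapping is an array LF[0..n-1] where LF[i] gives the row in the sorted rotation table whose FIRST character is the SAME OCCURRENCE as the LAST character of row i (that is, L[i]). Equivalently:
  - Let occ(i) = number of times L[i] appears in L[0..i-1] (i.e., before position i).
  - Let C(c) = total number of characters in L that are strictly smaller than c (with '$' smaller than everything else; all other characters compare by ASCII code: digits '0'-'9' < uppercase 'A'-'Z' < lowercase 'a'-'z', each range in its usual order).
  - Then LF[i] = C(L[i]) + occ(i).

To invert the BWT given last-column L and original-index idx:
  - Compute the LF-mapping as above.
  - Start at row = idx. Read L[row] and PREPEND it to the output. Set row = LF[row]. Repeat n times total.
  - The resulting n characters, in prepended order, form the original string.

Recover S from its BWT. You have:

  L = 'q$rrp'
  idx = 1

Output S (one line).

LF mapping: 2 0 3 4 1
Walk LF starting at row 1, prepending L[row]:
  step 1: row=1, L[1]='$', prepend. Next row=LF[1]=0
  step 2: row=0, L[0]='q', prepend. Next row=LF[0]=2
  step 3: row=2, L[2]='r', prepend. Next row=LF[2]=3
  step 4: row=3, L[3]='r', prepend. Next row=LF[3]=4
  step 5: row=4, L[4]='p', prepend. Next row=LF[4]=1
Reversed output: prrq$

Answer: prrq$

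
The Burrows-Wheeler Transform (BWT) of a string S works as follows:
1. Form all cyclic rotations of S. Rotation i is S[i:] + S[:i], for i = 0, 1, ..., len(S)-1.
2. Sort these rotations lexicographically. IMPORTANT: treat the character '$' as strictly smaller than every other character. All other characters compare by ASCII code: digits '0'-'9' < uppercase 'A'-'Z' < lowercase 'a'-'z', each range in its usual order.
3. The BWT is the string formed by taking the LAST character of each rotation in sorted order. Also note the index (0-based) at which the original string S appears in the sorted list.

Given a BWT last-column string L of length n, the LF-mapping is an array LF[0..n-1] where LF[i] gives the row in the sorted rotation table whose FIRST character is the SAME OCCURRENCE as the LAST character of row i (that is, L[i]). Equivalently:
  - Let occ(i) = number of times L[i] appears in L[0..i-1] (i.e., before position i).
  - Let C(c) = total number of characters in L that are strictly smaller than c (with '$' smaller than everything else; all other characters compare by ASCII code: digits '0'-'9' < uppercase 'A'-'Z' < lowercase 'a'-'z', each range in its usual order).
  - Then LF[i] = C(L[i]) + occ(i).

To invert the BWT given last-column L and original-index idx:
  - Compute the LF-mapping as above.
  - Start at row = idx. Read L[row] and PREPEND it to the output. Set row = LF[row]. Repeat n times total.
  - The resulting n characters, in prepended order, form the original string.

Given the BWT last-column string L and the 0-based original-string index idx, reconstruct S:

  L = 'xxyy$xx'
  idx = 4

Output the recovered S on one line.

LF mapping: 1 2 5 6 0 3 4
Walk LF starting at row 4, prepending L[row]:
  step 1: row=4, L[4]='$', prepend. Next row=LF[4]=0
  step 2: row=0, L[0]='x', prepend. Next row=LF[0]=1
  step 3: row=1, L[1]='x', prepend. Next row=LF[1]=2
  step 4: row=2, L[2]='y', prepend. Next row=LF[2]=5
  step 5: row=5, L[5]='x', prepend. Next row=LF[5]=3
  step 6: row=3, L[3]='y', prepend. Next row=LF[3]=6
  step 7: row=6, L[6]='x', prepend. Next row=LF[6]=4
Reversed output: xyxyxx$

Answer: xyxyxx$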